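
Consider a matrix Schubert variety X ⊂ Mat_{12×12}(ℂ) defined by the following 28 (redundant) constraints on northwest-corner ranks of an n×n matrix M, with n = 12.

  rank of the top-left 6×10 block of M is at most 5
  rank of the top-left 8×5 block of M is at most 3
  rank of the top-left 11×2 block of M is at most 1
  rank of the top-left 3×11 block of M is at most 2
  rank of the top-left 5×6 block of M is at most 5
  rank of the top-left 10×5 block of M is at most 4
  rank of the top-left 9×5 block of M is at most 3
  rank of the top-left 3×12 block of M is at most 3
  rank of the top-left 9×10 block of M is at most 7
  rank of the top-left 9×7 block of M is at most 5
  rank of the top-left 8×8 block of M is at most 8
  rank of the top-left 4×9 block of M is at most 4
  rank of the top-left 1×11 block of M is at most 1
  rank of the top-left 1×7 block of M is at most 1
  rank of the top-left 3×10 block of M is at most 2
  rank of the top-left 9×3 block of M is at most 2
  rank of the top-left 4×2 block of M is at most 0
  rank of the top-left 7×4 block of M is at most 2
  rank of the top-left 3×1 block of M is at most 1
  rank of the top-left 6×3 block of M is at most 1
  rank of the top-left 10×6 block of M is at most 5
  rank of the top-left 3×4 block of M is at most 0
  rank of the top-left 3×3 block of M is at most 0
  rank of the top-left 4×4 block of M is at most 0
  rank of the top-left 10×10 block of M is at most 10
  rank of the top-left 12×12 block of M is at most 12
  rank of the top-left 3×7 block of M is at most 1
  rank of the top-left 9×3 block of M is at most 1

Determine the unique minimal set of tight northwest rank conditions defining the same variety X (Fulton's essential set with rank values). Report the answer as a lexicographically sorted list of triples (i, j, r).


The tightest implied rank at each (i,j), from the 28 conditions:

  i=1: 0, 0, 0, 0, 1, 1, 1, 1, 1, 1, 1, 1
  i=2: 0, 0, 0, 0, 1, 1, 1, 2, 2, 2, 2, 2
  i=3: 0, 0, 0, 0, 1, 1, 1, 2, 2, 2, 2, 3
  i=4: 0, 0, 0, 0, 1, 2, 2, 3, 3, 3, 3, 4
  i=5: 1, 1, 1, 1, 2, 3, 3, 4, 4, 4, 4, 5
  i=6: 1, 1, 1, 2, 3, 4, 4, 5, 5, 5, 5, 6
  i=7: 1, 1, 1, 2, 3, 4, 5, 6, 6, 6, 6, 7
  i=8: 1, 1, 1, 2, 3, 4, 5, 6, 7, 7, 7, 8
  i=9: 1, 1, 1, 2, 3, 4, 5, 6, 7, 7, 8, 9
  i=10: 1, 1, 2, 3, 4, 5, 6, 7, 8, 8, 9, 10
  i=11: 1, 1, 2, 3, 4, 5, 6, 7, 8, 9, 10, 11
  i=12: 1, 2, 3, 4, 5, 6, 7, 8, 9, 10, 11, 12

second differences of R give the permutation w = (5, 8, 12, 6, 1, 4, 7, 9, 11, 3, 10, 2).

Fulton essential set (6 of the 34 Rothe cells):

[(3, 7, 1), (3, 11, 2), (4, 4, 0), (9, 3, 1), (9, 10, 7), (11, 2, 1)]


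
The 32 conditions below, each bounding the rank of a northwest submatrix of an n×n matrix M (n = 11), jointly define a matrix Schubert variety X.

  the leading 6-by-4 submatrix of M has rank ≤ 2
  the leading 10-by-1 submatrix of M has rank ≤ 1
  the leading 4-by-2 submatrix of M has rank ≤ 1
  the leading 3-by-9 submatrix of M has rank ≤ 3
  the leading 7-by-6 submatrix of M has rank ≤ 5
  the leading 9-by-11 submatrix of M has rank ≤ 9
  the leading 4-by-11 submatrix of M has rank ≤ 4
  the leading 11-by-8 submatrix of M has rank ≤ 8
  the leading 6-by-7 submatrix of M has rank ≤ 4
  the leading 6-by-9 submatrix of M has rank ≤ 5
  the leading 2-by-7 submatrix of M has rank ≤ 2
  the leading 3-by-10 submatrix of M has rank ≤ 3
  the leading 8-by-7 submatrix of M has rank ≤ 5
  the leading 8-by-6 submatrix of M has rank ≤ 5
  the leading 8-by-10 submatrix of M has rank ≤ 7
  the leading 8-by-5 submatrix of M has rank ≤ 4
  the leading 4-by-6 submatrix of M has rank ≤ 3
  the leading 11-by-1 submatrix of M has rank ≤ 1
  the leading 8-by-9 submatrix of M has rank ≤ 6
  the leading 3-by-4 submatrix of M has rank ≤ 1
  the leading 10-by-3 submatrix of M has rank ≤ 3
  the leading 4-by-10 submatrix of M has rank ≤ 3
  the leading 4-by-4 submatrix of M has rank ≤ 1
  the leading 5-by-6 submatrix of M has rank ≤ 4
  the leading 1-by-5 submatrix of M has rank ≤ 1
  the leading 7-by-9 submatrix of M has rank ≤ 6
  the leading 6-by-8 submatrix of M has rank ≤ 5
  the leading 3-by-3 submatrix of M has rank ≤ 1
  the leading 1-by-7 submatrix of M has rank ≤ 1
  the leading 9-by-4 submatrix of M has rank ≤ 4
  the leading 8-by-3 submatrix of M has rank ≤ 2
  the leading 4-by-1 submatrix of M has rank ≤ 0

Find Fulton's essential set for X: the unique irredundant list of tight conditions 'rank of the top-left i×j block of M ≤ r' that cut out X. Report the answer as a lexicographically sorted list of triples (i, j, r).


Recovering R(i,j) via the rank-extension bound from the 32 conditions:

  row 1: 0  1  1  1  1  1  1  1  1  1  1
  row 2: 0  1  1  1  2  2  2  2  2  2  2
  row 3: 0  1  1  1  2  3  3  3  3  3  3
  row 4: 0  1  1  1  2  3  3  3  3  3  4
  row 5: 1  2  2  2  3  4  4  4  4  4  5
  row 6: 1  2  2  2  3  4  4  5  5  5  6
  row 7: 1  2  2  3  4  5  5  6  6  6  7
  row 8: 1  2  2  3  4  5  5  6  6  7  8
  row 9: 1  2  3  4  5  6  6  7  7  8  9
  row 10: 1  2  3  4  5  6  7  8  8  9  10
  row 11: 1  2  3  4  5  6  7  8  9  10  11

hence w(1..11) = (2, 5, 6, 11, 1, 8, 4, 10, 3, 7, 9).

ℓ(w)=21; the 8 essential cells (i,j,r):

[(4, 1, 0), (4, 4, 1), (4, 10, 3), (6, 4, 2), (6, 7, 4), (8, 3, 2), (8, 7, 5), (8, 9, 6)]


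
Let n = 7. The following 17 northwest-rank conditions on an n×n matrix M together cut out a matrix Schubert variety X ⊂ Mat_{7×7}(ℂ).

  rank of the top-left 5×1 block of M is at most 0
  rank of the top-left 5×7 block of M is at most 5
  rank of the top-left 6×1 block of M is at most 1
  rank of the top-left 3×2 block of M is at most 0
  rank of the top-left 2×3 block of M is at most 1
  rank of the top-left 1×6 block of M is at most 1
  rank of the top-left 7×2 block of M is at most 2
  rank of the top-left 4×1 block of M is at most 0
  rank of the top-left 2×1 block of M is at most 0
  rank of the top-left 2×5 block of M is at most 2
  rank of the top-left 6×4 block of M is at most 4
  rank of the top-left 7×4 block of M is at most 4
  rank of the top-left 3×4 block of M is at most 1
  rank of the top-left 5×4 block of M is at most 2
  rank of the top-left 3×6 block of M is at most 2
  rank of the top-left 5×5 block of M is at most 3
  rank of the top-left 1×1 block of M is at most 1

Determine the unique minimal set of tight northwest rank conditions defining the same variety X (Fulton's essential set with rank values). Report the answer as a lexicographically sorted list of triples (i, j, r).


The tightest implied rank at each (i,j), from the 17 conditions:

  R[1]: 0 | 0 | 1 | 1 | 1 | 1 | 1
  R[2]: 0 | 0 | 1 | 1 | 2 | 2 | 2
  R[3]: 0 | 0 | 1 | 1 | 2 | 2 | 3
  R[4]: 0 | 1 | 2 | 2 | 3 | 3 | 4
  R[5]: 0 | 1 | 2 | 2 | 3 | 4 | 5
  R[6]: 1 | 2 | 3 | 3 | 4 | 5 | 6
  R[7]: 1 | 2 | 3 | 4 | 5 | 6 | 7

giving w = (3, 5, 7, 2, 6, 1, 4) via Δ²R.

|D(w)|=12, |Ess(w)|=5:

[(3, 2, 0), (3, 4, 1), (3, 6, 2), (5, 1, 0), (5, 4, 2)]


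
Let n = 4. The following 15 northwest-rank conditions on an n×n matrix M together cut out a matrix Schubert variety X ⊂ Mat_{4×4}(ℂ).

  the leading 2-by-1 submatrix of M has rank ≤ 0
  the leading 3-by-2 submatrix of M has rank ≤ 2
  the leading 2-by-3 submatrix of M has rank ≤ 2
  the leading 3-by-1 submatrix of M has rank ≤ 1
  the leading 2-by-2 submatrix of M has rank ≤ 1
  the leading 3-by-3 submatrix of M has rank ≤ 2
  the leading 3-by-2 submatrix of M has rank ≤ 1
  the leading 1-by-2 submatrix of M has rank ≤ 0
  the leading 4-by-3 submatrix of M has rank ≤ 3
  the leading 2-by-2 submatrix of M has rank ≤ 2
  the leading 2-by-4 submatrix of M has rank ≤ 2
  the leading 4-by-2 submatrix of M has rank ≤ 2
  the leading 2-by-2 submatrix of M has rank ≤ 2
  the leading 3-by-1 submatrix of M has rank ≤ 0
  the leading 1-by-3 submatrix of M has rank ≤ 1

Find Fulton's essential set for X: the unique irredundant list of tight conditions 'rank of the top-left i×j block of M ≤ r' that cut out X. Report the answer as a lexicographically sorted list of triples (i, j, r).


Recovering R(i,j) via the rank-extension bound from the 15 conditions:

  i=1: 0, 0, 1, 1
  i=2: 0, 1, 2, 2
  i=3: 0, 1, 2, 3
  i=4: 1, 2, 3, 4

reading off 1-entries of Δ²R: w = (3, 2, 4, 1).

2 SE-corners of the 4-cell Rothe diagram give Ess(w):

[(1, 2, 0), (3, 1, 0)]


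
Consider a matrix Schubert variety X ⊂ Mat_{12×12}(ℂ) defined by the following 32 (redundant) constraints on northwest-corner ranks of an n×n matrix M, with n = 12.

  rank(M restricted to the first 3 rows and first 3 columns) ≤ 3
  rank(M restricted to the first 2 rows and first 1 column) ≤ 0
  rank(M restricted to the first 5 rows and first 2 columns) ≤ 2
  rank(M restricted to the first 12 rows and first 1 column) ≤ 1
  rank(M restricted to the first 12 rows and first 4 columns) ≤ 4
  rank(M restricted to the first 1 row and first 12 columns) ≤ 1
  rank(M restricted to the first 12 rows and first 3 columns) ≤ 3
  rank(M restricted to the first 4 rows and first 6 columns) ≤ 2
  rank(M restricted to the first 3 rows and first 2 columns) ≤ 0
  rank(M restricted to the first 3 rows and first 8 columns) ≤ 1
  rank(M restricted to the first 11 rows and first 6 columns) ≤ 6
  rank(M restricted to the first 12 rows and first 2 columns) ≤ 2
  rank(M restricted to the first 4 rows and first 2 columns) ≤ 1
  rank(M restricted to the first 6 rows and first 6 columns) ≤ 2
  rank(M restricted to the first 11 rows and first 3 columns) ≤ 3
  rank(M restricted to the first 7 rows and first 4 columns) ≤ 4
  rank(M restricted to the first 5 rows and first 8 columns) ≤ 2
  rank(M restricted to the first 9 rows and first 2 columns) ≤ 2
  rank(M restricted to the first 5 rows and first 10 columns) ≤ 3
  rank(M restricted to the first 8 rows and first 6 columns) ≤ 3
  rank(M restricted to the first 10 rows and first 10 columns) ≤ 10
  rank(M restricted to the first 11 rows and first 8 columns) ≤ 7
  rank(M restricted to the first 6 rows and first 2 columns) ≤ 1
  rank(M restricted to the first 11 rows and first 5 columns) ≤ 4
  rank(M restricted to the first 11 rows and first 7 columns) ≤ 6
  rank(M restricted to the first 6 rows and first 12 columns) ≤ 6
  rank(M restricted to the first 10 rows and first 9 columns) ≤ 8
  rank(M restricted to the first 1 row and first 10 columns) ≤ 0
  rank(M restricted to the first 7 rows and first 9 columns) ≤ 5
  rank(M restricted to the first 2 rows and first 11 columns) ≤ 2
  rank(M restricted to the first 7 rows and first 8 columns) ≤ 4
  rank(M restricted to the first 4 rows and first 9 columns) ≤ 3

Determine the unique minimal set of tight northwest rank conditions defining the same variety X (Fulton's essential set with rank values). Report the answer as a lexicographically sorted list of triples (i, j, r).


Computing R[i][j] = min implied NW-rank bound (n=12, 32 conditions):

  0, 0, 0, 0, 0, 0, 0, 0, 0, 0, 1, 1
  0, 0, 1, 1, 1, 1, 1, 1, 1, 1, 2, 2
  0, 0, 1, 1, 1, 1, 1, 1, 2, 2, 3, 3
  1, 1, 2, 2, 2, 2, 2, 2, 3, 3, 4, 4
  1, 1, 2, 2, 2, 2, 2, 2, 3, 3, 4, 5
  1, 1, 2, 2, 2, 2, 3, 3, 4, 4, 5, 6
  1, 2, 3, 3, 3, 3, 4, 4, 5, 5, 6, 7
  1, 2, 3, 3, 3, 3, 4, 5, 6, 6, 7, 8
  1, 2, 3, 4, 4, 4, 5, 6, 7, 7, 8, 9
  1, 2, 3, 4, 4, 5, 6, 7, 8, 8, 9, 10
  1, 2, 3, 4, 4, 5, 6, 7, 8, 9, 10, 11
  1, 2, 3, 4, 5, 6, 7, 8, 9, 10, 11, 12

the unique w with this rank table is (11, 3, 9, 1, 12, 7, 2, 8, 4, 6, 10, 5).

Fulton essential set (9 of the 35 Rothe cells):

[(1, 10, 0), (3, 2, 0), (3, 8, 1), (5, 8, 2), (5, 10, 3), (6, 2, 1), (6, 6, 2), (8, 6, 3), (11, 5, 4)]


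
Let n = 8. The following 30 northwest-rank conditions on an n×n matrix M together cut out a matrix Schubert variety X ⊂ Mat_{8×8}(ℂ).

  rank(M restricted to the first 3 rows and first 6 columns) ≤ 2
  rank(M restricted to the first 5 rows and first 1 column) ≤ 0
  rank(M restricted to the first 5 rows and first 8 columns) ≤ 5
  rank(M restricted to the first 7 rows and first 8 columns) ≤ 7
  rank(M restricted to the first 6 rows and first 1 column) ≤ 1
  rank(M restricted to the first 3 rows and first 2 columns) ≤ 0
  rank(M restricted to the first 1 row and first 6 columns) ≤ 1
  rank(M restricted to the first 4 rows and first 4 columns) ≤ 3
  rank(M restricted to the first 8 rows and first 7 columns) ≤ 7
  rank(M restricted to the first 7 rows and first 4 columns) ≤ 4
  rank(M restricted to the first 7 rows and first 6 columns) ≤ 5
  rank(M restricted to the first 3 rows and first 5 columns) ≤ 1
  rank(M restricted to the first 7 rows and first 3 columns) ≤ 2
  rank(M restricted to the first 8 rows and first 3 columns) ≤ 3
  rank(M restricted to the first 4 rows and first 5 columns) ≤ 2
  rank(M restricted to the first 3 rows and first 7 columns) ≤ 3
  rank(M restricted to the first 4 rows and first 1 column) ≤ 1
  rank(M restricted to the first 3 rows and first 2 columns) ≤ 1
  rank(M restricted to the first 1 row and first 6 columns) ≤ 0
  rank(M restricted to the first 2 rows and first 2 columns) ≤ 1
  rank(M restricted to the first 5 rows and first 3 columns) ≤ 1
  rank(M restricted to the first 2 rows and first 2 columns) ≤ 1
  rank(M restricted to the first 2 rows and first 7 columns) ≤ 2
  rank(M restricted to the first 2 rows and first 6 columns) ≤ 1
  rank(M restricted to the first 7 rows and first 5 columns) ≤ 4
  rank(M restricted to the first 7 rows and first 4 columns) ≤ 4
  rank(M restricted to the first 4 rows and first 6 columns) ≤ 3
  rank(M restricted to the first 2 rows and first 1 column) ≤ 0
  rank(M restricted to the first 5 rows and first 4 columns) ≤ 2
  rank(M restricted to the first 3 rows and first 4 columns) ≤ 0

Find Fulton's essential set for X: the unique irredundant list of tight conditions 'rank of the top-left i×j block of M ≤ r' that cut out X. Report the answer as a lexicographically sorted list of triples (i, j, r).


Rank table r_w(8×8) implied by the 30 constraints:

  R[1]: 0 0 0 0 0 0 1 1
  R[2]: 0 0 0 0 1 1 2 2
  R[3]: 0 0 0 0 1 2 3 3
  R[4]: 0 1 1 1 2 3 4 4
  R[5]: 0 1 1 2 3 4 5 5
  R[6]: 1 2 2 3 4 5 6 6
  R[7]: 1 2 2 3 4 5 6 7
  R[8]: 1 2 3 4 5 6 7 8

reading off 1-entries of Δ²R: w = (7, 5, 6, 2, 4, 1, 8, 3).

|D(w)|=18, |Ess(w)|=5:

[(1, 6, 0), (3, 4, 0), (5, 1, 0), (5, 3, 1), (7, 3, 2)]


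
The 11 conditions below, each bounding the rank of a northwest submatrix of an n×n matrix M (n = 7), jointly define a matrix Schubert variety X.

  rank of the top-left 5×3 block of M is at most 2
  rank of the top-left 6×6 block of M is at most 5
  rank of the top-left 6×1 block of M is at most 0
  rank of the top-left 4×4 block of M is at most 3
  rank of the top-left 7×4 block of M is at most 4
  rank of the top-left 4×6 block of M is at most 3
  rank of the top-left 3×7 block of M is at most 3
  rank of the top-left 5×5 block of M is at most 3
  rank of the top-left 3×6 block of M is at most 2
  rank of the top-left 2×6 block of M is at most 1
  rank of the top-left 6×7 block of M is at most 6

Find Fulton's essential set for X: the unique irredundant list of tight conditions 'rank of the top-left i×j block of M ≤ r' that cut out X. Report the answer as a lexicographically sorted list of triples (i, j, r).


Rank table r_w(7×7) implied by the 11 constraints:

  0  1  1  1  1  1  1
  0  1  1  1  1  1  2
  0  1  2  2  2  2  3
  0  1  2  3  3  3  4
  0  1  2  3  3  4  5
  0  1  2  3  4  5  6
  1  2  3  4  5  6  7

second differences of R give the permutation w = (2, 7, 3, 4, 6, 5, 1).

D(w) has 11 cells with 3 SE-corners; essential set:

[(2, 6, 1), (5, 5, 3), (6, 1, 0)]


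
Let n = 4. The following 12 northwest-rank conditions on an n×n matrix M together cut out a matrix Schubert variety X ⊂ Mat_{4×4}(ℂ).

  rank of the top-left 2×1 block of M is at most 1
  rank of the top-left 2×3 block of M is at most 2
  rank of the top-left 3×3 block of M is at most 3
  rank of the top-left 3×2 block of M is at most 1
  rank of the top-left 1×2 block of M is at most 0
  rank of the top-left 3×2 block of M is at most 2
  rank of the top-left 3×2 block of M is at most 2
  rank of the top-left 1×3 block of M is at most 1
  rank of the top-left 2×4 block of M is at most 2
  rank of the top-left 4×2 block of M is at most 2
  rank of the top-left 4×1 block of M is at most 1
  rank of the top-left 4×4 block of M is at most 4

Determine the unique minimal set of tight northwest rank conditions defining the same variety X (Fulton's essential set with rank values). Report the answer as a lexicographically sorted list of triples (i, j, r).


Recovering R(i,j) via the rank-extension bound from the 12 conditions:

  R[1]: 0 0 1 1
  R[2]: 1 1 2 2
  R[3]: 1 1 2 3
  R[4]: 1 2 3 4

reading off 1-entries of Δ²R: w = (3, 1, 4, 2).

2 SE-corners of the 3-cell Rothe diagram give Ess(w):

[(1, 2, 0), (3, 2, 1)]


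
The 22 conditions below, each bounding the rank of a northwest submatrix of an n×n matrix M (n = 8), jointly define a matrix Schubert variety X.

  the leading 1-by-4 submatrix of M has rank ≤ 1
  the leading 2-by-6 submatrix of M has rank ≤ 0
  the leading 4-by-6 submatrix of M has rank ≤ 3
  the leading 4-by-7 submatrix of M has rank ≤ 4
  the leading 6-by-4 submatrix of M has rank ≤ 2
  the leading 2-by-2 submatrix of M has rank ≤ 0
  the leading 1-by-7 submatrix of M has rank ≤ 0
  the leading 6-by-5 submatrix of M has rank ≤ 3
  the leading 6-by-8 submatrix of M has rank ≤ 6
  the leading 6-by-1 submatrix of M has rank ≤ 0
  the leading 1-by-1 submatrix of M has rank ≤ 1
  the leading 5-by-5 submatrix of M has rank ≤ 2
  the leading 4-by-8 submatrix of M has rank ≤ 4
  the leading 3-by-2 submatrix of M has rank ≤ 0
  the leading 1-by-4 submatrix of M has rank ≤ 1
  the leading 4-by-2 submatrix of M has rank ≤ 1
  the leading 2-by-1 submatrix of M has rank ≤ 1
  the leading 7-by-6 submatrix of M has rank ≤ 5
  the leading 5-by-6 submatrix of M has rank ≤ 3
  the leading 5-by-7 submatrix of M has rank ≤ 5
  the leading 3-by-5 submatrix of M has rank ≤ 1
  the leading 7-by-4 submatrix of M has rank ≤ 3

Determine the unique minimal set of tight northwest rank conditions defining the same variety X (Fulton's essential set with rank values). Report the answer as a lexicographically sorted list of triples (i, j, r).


Recovering R(i,j) via the rank-extension bound from the 22 conditions:

  i=1: 0 0 0 0 0 0 0 1
  i=2: 0 0 0 0 0 0 1 2
  i=3: 0 0 1 1 1 1 2 3
  i=4: 0 1 2 2 2 2 3 4
  i=5: 0 1 2 2 2 3 4 5
  i=6: 0 1 2 2 3 4 5 6
  i=7: 1 2 3 3 4 5 6 7
  i=8: 1 2 3 4 5 6 7 8

the unique w with this rank table is (8, 7, 3, 2, 6, 5, 1, 4).

Rothe diagram D(w) (21 cells), 6 SE-corners (essential conditions):

[(1, 7, 0), (2, 6, 0), (3, 2, 0), (5, 5, 2), (6, 1, 0), (6, 4, 2)]


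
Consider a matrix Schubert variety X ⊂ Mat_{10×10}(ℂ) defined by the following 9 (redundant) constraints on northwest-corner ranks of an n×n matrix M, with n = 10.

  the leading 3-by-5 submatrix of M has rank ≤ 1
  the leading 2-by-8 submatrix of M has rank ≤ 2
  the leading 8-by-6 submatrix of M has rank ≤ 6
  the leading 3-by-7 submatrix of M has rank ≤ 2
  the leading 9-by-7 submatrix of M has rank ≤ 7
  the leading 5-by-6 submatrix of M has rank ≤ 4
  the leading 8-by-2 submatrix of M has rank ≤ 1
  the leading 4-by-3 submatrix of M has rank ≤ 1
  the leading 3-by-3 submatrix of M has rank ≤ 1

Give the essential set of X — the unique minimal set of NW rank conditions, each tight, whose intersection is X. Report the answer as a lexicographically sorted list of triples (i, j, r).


Reconstructing r_w from the 9 given conditions:

  i=1: 1 | 1 | 1 | 1 | 1 | 1 | 1 | 1 | 1 | 1
  i=2: 1 | 1 | 1 | 1 | 1 | 2 | 2 | 2 | 2 | 2
  i=3: 1 | 1 | 1 | 1 | 1 | 2 | 2 | 3 | 3 | 3
  i=4: 1 | 1 | 1 | 2 | 2 | 3 | 3 | 4 | 4 | 4
  i=5: 1 | 1 | 2 | 3 | 3 | 4 | 4 | 5 | 5 | 5
  i=6: 1 | 1 | 2 | 3 | 4 | 5 | 5 | 6 | 6 | 6
  i=7: 1 | 1 | 2 | 3 | 4 | 5 | 6 | 7 | 7 | 7
  i=8: 1 | 1 | 2 | 3 | 4 | 5 | 6 | 7 | 8 | 8
  i=9: 1 | 2 | 3 | 4 | 5 | 6 | 7 | 8 | 9 | 9
  i=10: 1 | 2 | 3 | 4 | 5 | 6 | 7 | 8 | 9 | 10

second differences of R give the permutation w = (1, 6, 8, 4, 3, 5, 7, 9, 2, 10).

Rothe diagram D(w) (15 cells), 4 SE-corners (essential conditions):

[(3, 5, 1), (3, 7, 2), (4, 3, 1), (8, 2, 1)]


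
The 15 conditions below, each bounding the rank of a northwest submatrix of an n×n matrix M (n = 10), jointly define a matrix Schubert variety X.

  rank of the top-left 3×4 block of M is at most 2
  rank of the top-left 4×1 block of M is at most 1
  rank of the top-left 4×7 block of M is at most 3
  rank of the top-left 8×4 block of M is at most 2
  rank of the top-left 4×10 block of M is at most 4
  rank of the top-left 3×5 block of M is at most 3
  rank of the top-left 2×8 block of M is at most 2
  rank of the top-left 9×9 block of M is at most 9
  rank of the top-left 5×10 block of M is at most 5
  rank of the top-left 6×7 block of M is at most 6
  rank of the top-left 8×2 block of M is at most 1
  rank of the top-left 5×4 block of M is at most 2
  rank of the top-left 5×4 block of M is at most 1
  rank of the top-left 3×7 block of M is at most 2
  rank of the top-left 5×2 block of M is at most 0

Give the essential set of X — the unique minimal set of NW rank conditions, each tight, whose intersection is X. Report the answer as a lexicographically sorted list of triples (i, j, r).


Computing R[i][j] = min implied NW-rank bound (n=10, 15 conditions):

  row 1: 0, 0, 1, 1, 1, 1, 1, 1, 1, 1
  row 2: 0, 0, 1, 1, 2, 2, 2, 2, 2, 2
  row 3: 0, 0, 1, 1, 2, 2, 2, 3, 3, 3
  row 4: 0, 0, 1, 1, 2, 3, 3, 4, 4, 4
  row 5: 0, 0, 1, 1, 2, 3, 4, 5, 5, 5
  row 6: 1, 1, 2, 2, 3, 4, 5, 6, 6, 6
  row 7: 1, 1, 2, 2, 3, 4, 5, 6, 7, 7
  row 8: 1, 1, 2, 2, 3, 4, 5, 6, 7, 8
  row 9: 1, 2, 3, 3, 4, 5, 6, 7, 8, 9
  row 10: 1, 2, 3, 4, 5, 6, 7, 8, 9, 10

the unique w with this rank table is (3, 5, 8, 6, 7, 1, 9, 10, 2, 4).

5 SE-corners of the 20-cell Rothe diagram give Ess(w):

[(3, 7, 2), (5, 2, 0), (5, 4, 1), (8, 2, 1), (8, 4, 2)]


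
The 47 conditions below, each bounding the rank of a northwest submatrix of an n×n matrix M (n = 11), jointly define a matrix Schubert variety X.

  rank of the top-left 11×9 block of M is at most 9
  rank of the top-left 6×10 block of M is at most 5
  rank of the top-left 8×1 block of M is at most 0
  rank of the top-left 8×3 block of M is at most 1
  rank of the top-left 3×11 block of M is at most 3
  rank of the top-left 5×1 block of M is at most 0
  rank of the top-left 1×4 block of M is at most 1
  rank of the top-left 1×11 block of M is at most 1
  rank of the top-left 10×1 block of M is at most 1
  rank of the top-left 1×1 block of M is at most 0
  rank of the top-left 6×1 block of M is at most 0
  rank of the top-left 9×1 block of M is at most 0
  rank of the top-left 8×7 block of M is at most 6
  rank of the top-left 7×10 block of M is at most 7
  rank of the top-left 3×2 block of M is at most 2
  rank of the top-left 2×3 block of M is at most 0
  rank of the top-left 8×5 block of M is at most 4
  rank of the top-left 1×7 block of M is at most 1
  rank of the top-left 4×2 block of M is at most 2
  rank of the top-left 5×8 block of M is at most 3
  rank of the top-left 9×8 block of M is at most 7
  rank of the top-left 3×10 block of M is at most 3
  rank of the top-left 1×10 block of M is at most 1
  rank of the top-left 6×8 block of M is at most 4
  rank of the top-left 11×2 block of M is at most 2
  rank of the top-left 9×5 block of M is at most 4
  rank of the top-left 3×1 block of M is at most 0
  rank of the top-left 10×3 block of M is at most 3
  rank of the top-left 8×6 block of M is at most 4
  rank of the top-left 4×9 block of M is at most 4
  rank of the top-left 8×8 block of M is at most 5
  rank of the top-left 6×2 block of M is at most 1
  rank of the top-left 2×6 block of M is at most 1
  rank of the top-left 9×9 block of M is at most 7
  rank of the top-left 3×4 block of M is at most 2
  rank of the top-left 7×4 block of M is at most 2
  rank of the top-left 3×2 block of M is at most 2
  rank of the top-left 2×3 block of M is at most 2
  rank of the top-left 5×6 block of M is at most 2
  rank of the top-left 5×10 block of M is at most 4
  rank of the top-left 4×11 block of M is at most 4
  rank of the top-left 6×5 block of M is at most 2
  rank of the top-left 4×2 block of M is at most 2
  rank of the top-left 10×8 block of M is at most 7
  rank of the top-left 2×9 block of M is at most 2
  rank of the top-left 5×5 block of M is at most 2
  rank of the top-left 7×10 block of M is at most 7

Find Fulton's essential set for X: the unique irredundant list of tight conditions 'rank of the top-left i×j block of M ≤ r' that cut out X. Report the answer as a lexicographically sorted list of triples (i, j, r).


Reconstructing r_w from the 47 given conditions:

  0 0 0 1 1 1 1 1 1 1 1
  0 0 0 1 1 1 2 2 2 2 2
  0 1 1 2 2 2 3 3 3 3 3
  0 1 1 2 2 2 3 3 4 4 4
  0 1 1 2 2 2 3 3 4 4 5
  0 1 1 2 2 3 4 4 5 5 6
  0 1 1 2 3 4 5 5 6 6 7
  0 1 1 2 3 4 5 5 6 7 8
  0 1 2 3 4 5 6 6 7 8 9
  1 2 3 4 5 6 7 7 8 9 10
  1 2 3 4 5 6 7 8 9 10 11

so w = (4, 7, 2, 9, 11, 6, 5, 10, 3, 1, 8).

Fulton essential set (9 of the 29 Rothe cells):

[(2, 3, 0), (2, 6, 1), (5, 6, 2), (5, 8, 3), (5, 10, 4), (6, 5, 2), (8, 3, 1), (8, 8, 5), (9, 1, 0)]


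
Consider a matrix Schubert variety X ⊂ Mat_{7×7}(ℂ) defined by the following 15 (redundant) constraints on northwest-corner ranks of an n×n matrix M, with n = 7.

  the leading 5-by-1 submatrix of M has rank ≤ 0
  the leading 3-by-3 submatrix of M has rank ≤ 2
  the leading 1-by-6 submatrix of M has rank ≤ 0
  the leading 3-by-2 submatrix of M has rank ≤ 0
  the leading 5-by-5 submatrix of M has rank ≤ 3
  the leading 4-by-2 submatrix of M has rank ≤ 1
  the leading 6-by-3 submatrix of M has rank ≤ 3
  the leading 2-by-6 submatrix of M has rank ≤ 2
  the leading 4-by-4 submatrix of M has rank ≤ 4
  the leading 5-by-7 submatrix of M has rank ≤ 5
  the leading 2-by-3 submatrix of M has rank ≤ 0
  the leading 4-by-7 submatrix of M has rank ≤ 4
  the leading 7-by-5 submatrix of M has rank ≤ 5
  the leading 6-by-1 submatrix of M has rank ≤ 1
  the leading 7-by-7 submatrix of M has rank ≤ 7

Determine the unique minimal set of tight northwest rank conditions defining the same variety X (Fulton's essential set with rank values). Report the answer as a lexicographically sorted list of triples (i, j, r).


Rank table r_w(7×7) implied by the 15 constraints:

  i=1: 0 0 0 0 0 0 1
  i=2: 0 0 0 1 1 1 2
  i=3: 0 0 1 2 2 2 3
  i=4: 0 1 2 3 3 3 4
  i=5: 0 1 2 3 3 4 5
  i=6: 1 2 3 4 4 5 6
  i=7: 1 2 3 4 5 6 7

the unique w with this rank table is (7, 4, 3, 2, 6, 1, 5).

|D(w)|=14, |Ess(w)|=5:

[(1, 6, 0), (2, 3, 0), (3, 2, 0), (5, 1, 0), (5, 5, 3)]


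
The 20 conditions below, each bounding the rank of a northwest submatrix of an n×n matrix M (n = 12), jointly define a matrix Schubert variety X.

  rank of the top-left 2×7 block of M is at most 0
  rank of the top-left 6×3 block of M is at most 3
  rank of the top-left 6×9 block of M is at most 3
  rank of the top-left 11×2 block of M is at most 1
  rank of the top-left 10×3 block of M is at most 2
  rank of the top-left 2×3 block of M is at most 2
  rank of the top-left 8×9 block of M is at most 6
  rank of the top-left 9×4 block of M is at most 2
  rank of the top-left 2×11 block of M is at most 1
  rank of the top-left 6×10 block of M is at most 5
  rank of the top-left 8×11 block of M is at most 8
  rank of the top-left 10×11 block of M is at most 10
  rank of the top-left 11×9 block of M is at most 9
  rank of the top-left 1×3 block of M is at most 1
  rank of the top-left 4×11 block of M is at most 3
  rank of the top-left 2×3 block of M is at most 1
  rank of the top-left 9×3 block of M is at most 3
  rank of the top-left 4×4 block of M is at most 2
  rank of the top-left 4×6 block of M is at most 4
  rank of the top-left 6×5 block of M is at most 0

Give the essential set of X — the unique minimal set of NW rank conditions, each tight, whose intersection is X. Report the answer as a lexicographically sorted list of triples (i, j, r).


Rank table r_w(12×12) implied by the 20 constraints:

  0 | 0 | 0 | 0 | 0 | 0 | 0 | 1 | 1 | 1 | 1 | 1
  0 | 0 | 0 | 0 | 0 | 0 | 0 | 1 | 1 | 1 | 1 | 2
  0 | 0 | 0 | 0 | 0 | 1 | 1 | 2 | 2 | 2 | 2 | 3
  0 | 0 | 0 | 0 | 0 | 1 | 2 | 3 | 3 | 3 | 3 | 4
  0 | 0 | 0 | 0 | 0 | 1 | 2 | 3 | 3 | 4 | 4 | 5
  0 | 0 | 0 | 0 | 0 | 1 | 2 | 3 | 3 | 4 | 5 | 6
  1 | 1 | 1 | 1 | 1 | 2 | 3 | 4 | 4 | 5 | 6 | 7
  1 | 1 | 2 | 2 | 2 | 3 | 4 | 5 | 5 | 6 | 7 | 8
  1 | 1 | 2 | 2 | 3 | 4 | 5 | 6 | 6 | 7 | 8 | 9
  1 | 1 | 2 | 3 | 4 | 5 | 6 | 7 | 7 | 8 | 9 | 10
  1 | 1 | 2 | 3 | 4 | 5 | 6 | 7 | 8 | 9 | 10 | 11
  1 | 2 | 3 | 4 | 5 | 6 | 7 | 8 | 9 | 10 | 11 | 12

the unique w with this rank table is (8, 12, 6, 7, 10, 11, 1, 3, 5, 4, 9, 2).

6 SE-corners of the 44-cell Rothe diagram give Ess(w):

[(2, 7, 0), (2, 11, 1), (6, 5, 0), (6, 9, 3), (9, 4, 2), (11, 2, 1)]


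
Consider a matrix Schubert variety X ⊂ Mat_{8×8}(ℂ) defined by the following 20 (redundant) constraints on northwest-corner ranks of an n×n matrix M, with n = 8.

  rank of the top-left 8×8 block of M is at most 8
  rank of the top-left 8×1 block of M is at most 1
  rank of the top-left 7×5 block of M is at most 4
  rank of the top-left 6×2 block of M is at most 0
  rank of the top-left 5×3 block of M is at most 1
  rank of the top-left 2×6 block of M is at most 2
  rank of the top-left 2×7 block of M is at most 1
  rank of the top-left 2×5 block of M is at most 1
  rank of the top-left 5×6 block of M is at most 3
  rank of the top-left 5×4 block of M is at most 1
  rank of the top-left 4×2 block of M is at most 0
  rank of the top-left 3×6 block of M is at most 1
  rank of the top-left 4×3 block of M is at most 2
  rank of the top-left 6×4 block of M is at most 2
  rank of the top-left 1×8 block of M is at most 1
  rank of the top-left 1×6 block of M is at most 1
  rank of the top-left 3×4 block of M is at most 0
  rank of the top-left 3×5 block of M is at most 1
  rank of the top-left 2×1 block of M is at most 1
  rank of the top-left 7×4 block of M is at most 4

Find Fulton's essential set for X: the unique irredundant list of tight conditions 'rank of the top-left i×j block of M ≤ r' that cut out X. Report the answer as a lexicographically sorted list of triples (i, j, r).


Propagating the 20 rank bounds to every northwest block:

  R[1]: 0 | 0 | 0 | 0 | 1 | 1 | 1 | 1
  R[2]: 0 | 0 | 0 | 0 | 1 | 1 | 1 | 2
  R[3]: 0 | 0 | 0 | 0 | 1 | 1 | 2 | 3
  R[4]: 0 | 0 | 1 | 1 | 2 | 2 | 3 | 4
  R[5]: 0 | 0 | 1 | 1 | 2 | 3 | 4 | 5
  R[6]: 0 | 0 | 1 | 2 | 3 | 4 | 5 | 6
  R[7]: 1 | 1 | 2 | 3 | 4 | 5 | 6 | 7
  R[8]: 1 | 2 | 3 | 4 | 5 | 6 | 7 | 8

reading off 1-entries of Δ²R: w = (5, 8, 7, 3, 6, 4, 1, 2).

ℓ(w)=22; the 5 essential cells (i,j,r):

[(2, 7, 1), (3, 4, 0), (3, 6, 1), (5, 4, 1), (6, 2, 0)]


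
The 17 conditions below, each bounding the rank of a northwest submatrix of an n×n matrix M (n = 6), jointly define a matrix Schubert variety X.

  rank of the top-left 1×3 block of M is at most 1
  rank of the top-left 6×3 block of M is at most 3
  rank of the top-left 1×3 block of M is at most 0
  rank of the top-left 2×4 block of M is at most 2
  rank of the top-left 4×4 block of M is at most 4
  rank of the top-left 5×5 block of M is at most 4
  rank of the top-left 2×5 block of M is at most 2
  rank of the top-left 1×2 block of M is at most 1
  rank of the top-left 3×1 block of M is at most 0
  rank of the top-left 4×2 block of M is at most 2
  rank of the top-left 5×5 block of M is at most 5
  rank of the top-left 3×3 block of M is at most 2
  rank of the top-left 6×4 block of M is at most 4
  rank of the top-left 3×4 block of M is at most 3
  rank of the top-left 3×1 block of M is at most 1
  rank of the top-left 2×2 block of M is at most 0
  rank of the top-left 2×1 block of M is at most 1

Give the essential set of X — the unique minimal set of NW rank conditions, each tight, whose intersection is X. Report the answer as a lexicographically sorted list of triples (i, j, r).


Recovering R(i,j) via the rank-extension bound from the 17 conditions:

  i=1: 0 0 0 1 1 1
  i=2: 0 0 1 2 2 2
  i=3: 0 1 2 3 3 3
  i=4: 1 2 3 4 4 4
  i=5: 1 2 3 4 4 5
  i=6: 1 2 3 4 5 6

reading off 1-entries of Δ²R: w = (4, 3, 2, 1, 6, 5).

Fulton essential set (4 of the 7 Rothe cells):

[(1, 3, 0), (2, 2, 0), (3, 1, 0), (5, 5, 4)]


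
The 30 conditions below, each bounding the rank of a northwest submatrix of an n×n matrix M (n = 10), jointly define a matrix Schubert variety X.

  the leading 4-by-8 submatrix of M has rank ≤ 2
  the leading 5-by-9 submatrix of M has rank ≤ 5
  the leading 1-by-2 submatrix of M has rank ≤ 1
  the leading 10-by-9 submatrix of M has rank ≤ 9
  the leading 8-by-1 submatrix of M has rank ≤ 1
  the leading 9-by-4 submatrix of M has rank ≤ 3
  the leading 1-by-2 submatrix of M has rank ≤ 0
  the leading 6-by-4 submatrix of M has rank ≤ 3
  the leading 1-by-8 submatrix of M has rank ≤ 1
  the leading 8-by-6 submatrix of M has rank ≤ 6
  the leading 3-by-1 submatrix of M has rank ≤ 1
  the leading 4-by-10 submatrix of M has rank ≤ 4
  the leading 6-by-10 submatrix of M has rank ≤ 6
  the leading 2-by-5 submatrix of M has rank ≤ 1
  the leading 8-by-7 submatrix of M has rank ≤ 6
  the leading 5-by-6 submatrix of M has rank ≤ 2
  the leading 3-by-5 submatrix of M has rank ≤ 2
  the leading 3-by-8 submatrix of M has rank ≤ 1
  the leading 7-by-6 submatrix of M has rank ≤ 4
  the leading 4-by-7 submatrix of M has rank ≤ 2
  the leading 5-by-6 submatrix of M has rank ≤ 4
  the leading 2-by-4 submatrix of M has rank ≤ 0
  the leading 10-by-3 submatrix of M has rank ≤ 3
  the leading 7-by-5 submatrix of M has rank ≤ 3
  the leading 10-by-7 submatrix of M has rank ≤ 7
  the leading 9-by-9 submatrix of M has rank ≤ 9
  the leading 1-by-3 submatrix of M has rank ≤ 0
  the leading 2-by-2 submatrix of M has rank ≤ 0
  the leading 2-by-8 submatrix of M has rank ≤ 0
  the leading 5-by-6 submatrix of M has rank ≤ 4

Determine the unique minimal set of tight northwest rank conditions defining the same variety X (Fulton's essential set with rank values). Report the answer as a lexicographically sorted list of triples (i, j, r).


Propagating the 30 rank bounds to every northwest block:

  row 1: 0  0  0  0  0  0  0  0  1  1
  row 2: 0  0  0  0  0  0  0  0  1  2
  row 3: 1  1  1  1  1  1  1  1  2  3
  row 4: 1  2  2  2  2  2  2  2  3  4
  row 5: 1  2  2  2  2  2  3  3  4  5
  row 6: 1  2  3  3  3  3  4  4  5  6
  row 7: 1  2  3  3  3  4  5  5  6  7
  row 8: 1  2  3  3  4  5  6  6  7  8
  row 9: 1  2  3  3  4  5  6  7  8  9
  row 10: 1  2  3  4  5  6  7  8  9  10

the unique w with this rank table is (9, 10, 1, 2, 7, 3, 6, 5, 8, 4).

Rothe diagram D(w) (24 cells), 4 SE-corners (essential conditions):

[(2, 8, 0), (5, 6, 2), (7, 5, 3), (9, 4, 3)]


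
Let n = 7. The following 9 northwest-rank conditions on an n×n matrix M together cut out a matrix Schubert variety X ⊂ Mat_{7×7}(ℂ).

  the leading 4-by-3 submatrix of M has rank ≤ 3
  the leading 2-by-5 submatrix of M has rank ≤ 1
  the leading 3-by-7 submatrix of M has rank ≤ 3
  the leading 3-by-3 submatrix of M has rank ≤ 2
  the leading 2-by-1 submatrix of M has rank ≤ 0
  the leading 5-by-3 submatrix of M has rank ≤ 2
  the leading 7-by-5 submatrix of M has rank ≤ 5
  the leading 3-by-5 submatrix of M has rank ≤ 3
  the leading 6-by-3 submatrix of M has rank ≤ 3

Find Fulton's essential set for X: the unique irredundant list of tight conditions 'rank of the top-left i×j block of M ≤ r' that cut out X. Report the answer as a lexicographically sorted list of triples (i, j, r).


Rank table r_w(7×7) implied by the 9 constraints:

  row 1: 0, 1, 1, 1, 1, 1, 1
  row 2: 0, 1, 1, 1, 1, 2, 2
  row 3: 1, 2, 2, 2, 2, 3, 3
  row 4: 1, 2, 2, 3, 3, 4, 4
  row 5: 1, 2, 2, 3, 4, 5, 5
  row 6: 1, 2, 3, 4, 5, 6, 6
  row 7: 1, 2, 3, 4, 5, 6, 7

so w = (2, 6, 1, 4, 5, 3, 7).

ℓ(w)=7; the 3 essential cells (i,j,r):

[(2, 1, 0), (2, 5, 1), (5, 3, 2)]


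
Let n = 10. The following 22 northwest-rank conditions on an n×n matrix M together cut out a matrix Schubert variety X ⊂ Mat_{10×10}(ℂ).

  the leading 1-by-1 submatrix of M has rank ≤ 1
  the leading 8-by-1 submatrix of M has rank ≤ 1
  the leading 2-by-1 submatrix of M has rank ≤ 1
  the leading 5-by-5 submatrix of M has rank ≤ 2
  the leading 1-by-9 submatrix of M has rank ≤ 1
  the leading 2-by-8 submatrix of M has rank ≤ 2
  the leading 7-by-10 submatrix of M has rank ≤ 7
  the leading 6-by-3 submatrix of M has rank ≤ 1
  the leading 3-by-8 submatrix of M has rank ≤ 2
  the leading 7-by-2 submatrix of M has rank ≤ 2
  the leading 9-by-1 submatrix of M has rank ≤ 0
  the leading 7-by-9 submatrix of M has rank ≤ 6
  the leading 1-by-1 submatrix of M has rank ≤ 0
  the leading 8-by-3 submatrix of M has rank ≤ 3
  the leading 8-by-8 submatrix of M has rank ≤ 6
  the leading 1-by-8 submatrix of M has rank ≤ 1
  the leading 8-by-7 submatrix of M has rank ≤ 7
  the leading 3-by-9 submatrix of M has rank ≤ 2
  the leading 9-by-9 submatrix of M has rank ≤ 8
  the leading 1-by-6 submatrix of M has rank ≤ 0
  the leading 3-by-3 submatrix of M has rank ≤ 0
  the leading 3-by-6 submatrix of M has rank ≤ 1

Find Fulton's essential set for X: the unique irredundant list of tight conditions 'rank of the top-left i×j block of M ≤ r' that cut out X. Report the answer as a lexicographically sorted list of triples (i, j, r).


The tightest implied rank at each (i,j), from the 22 conditions:

  i=1: 0 | 0 | 0 | 0 | 0 | 0 | 1 | 1 | 1 | 1
  i=2: 0 | 0 | 0 | 1 | 1 | 1 | 2 | 2 | 2 | 2
  i=3: 0 | 0 | 0 | 1 | 1 | 1 | 2 | 2 | 2 | 3
  i=4: 0 | 1 | 1 | 2 | 2 | 2 | 3 | 3 | 3 | 4
  i=5: 0 | 1 | 1 | 2 | 2 | 3 | 4 | 4 | 4 | 5
  i=6: 0 | 1 | 1 | 2 | 3 | 4 | 5 | 5 | 5 | 6
  i=7: 0 | 1 | 2 | 3 | 4 | 5 | 6 | 6 | 6 | 7
  i=8: 0 | 1 | 2 | 3 | 4 | 5 | 6 | 6 | 7 | 8
  i=9: 0 | 1 | 2 | 3 | 4 | 5 | 6 | 7 | 8 | 9
  i=10: 1 | 2 | 3 | 4 | 5 | 6 | 7 | 8 | 9 | 10

so w = (7, 4, 10, 2, 6, 5, 3, 9, 8, 1).

|D(w)|=26, |Ess(w)|=8:

[(1, 6, 0), (3, 3, 0), (3, 6, 1), (3, 9, 2), (5, 5, 2), (6, 3, 1), (8, 8, 6), (9, 1, 0)]


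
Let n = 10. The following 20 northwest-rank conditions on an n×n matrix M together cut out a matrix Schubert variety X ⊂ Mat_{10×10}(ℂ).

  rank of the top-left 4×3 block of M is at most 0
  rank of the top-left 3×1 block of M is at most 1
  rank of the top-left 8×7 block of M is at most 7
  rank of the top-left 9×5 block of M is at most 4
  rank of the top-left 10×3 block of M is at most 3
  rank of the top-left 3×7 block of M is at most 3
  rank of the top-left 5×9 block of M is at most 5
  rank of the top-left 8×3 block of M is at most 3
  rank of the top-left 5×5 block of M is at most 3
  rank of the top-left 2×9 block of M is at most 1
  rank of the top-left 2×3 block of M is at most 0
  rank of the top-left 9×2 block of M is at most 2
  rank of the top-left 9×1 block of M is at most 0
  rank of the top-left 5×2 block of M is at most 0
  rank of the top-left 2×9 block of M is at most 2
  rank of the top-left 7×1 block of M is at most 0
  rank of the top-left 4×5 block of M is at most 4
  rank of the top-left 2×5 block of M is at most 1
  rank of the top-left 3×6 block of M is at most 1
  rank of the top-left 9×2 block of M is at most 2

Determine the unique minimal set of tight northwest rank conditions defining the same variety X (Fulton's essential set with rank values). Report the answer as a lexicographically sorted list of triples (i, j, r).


Reconstructing r_w from the 20 given conditions:

  row 1: 0 0 0 1 1 1 1 1 1 1
  row 2: 0 0 0 1 1 1 1 1 1 2
  row 3: 0 0 0 1 1 1 2 2 2 3
  row 4: 0 0 0 1 2 2 3 3 3 4
  row 5: 0 0 1 2 3 3 4 4 4 5
  row 6: 0 1 2 3 4 4 5 5 5 6
  row 7: 0 1 2 3 4 5 6 6 6 7
  row 8: 0 1 2 3 4 5 6 7 7 8
  row 9: 0 1 2 3 4 5 6 7 8 9
  row 10: 1 2 3 4 5 6 7 8 9 10

so w = (4, 10, 7, 5, 3, 2, 6, 8, 9, 1).

ℓ(w)=25; the 5 essential cells (i,j,r):

[(2, 9, 1), (3, 6, 1), (4, 3, 0), (5, 2, 0), (9, 1, 0)]
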